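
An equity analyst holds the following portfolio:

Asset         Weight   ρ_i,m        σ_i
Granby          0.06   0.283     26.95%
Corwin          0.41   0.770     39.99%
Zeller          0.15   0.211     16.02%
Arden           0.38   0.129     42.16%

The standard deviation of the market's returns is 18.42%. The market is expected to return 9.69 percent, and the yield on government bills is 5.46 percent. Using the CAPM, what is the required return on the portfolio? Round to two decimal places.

β_Granby = 0.283 × 26.95% / 18.42% = 0.4141
β_Corwin = 0.770 × 39.99% / 18.42% = 1.6717
β_Zeller = 0.211 × 16.02% / 18.42% = 0.1835
β_Arden = 0.129 × 42.16% / 18.42% = 0.2953
β_P = Σ w_i β_i = 0.06×0.4141 + 0.41×1.6717 + 0.15×0.1835 + 0.38×0.2953 = 0.8500
MRP = 9.69% − 5.46% = 4.23%
E(R_P) = R_f + β_P × MRP = 5.46% + 0.8500 × 4.23% = 9.06%

9.06%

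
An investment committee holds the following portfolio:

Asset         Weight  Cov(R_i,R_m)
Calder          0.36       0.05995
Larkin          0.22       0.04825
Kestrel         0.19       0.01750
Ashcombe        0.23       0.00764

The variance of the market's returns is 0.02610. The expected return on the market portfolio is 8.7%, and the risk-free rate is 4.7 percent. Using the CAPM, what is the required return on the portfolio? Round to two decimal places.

β_Calder = 0.05995 / 0.02610 = 2.2969
β_Larkin = 0.04825 / 0.02610 = 1.8487
β_Kestrel = 0.01750 / 0.02610 = 0.6705
β_Ashcombe = 0.00764 / 0.02610 = 0.2927
β_P = Σ w_i β_i = 0.36×2.2969 + 0.22×1.8487 + 0.19×0.6705 + 0.23×0.2927 = 1.4283
MRP = 8.7% − 4.7% = 4.00%
E(R_P) = R_f + β_P × MRP = 4.7% + 1.4283 × 4.0% = 10.41%

10.41%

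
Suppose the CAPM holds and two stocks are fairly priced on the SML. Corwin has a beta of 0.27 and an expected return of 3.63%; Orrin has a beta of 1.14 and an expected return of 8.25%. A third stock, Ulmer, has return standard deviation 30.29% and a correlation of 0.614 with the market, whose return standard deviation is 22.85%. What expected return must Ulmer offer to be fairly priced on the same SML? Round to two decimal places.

6.52%

MRP = (8.25% − 3.63%) / (1.14 − 0.27) = 5.3103%
R_f = 3.63% − 0.27 × 5.3103% = 2.1962%
β_Ulmer = ρ·σ_i/σ_m = 0.614 × 30.29 / 22.85 = 0.8139
E(R_Ulmer) = R_f + β × MRP = 2.1962% + 0.8139 × 5.3103% = 6.52%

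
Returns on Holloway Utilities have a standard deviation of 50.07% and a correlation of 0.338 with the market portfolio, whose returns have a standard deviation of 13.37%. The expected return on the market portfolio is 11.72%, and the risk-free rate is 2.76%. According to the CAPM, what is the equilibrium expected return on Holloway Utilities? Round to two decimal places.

14.10%

β = ρ × σ_i / σ_m = 0.338 × 50.07% / 13.37% = 1.2658
MRP = 11.72% − 2.76% = 8.96%
E(R) = 2.76% + 1.2658 × 8.96% = 14.10%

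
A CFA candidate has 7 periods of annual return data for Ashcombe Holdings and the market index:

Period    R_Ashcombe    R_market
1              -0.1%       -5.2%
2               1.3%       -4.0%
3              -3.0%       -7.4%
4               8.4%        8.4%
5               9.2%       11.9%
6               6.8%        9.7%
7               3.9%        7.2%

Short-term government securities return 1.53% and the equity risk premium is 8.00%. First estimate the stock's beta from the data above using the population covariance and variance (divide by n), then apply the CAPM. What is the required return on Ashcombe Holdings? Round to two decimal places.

Mean R_i = (-0.1 + 1.3 − 3.0 + 8.4 + 9.2 + 6.8 + 3.9) / 7 = 3.7857%
Mean R_m = (-5.2 − 4.0 − 7.4 + 8.4 + 11.9 + 9.7 + 7.2) / 7 = 2.9429%
Σ(R_i − R̄_i)(R_m − R̄_m) = 213.6143  ⇒  Cov = 213.6143 / 7 = 30.5163
Σ(R_m − R̄_m)² = 395.2771  ⇒  Var(R_m) = 395.2771 / 7 = 56.4682
β = Cov / Var(R_m) = 30.5163 / 56.4682 = 0.5404
E(R) = R_f + β × MRP = 1.53% + 0.5404 × 8.00% = 5.85%

5.85%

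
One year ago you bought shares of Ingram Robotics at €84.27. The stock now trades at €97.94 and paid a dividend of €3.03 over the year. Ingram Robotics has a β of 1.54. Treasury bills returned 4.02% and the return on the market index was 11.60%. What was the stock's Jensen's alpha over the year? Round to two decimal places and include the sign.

+4.12%

Realised HPR = (P1 + D1 − P0) / P0 = (97.94 + 3.03 − 84.27) / 84.27 = 16.70 / 84.27 = 19.8173%
MRP = 11.60% − 4.02% = 7.58%
CAPM required = R_f + β·MRP = 4.02% + 1.54 × 7.58% = 15.6932%
α = realised − required = 19.8173% − 15.6932% = +4.12%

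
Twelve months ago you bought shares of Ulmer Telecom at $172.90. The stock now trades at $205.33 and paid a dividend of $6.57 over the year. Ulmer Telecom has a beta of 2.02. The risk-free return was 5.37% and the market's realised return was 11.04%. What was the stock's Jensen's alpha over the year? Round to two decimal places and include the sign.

Realised HPR = (P1 + D1 − P0) / P0 = (205.33 + 6.57 − 172.90) / 172.90 = 39.00 / 172.90 = 22.5564%
MRP = 11.04% − 5.37% = 5.67%
CAPM required = R_f + β·MRP = 5.37% + 2.02 × 5.67% = 16.8234%
α = realised − required = 22.5564% − 16.8234% = +5.73%

+5.73%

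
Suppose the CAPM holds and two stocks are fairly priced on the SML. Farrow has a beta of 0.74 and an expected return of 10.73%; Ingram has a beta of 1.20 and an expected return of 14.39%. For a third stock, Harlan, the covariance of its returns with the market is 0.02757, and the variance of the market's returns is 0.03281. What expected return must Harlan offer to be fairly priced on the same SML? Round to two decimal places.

11.53%

MRP = (14.39% − 10.73%) / (1.20 − 0.74) = 7.9565%
R_f = 10.73% − 0.74 × 7.9565% = 4.8422%
β_Harlan = Cov / Var(R_m) = 0.02757 / 0.03281 = 0.8403
E(R_Harlan) = R_f + β × MRP = 4.8422% + 0.8403 × 7.9565% = 11.53%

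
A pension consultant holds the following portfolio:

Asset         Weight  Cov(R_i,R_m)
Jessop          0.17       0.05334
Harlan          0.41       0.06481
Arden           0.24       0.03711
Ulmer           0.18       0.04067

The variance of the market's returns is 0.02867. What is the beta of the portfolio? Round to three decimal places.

β_Jessop = 0.05334 / 0.02867 = 1.8605
β_Harlan = 0.06481 / 0.02867 = 2.2606
β_Arden = 0.03711 / 0.02867 = 1.2944
β_Ulmer = 0.04067 / 0.02867 = 1.4186
β_P = Σ w_i β_i = 0.17×1.8605 + 0.41×2.2606 + 0.24×1.2944 + 0.18×1.4186 = 1.8091

1.809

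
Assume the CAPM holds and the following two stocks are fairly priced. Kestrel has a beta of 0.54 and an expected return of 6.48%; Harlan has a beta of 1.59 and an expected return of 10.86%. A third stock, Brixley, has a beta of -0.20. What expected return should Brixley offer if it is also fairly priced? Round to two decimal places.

MRP (SML slope) = (10.86% − 6.48%) / (1.59 − 0.54) = 4.38% / 1.05 = 4.1714%
R_f (intercept) = 6.48% − 0.54 × 4.1714% = 4.2274%
E(R_Brixley) = R_f + β × MRP = 4.2274% + -0.20 × 4.1714% = 3.39%

3.39%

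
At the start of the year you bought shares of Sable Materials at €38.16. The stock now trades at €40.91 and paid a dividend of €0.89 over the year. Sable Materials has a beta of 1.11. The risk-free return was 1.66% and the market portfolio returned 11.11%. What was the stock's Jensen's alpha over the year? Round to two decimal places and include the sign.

-2.61%

Realised HPR = (P1 + D1 − P0) / P0 = (40.91 + 0.89 − 38.16) / 38.16 = 3.64 / 38.16 = 9.5388%
MRP = 11.11% − 1.66% = 9.45%
CAPM required = R_f + β·MRP = 1.66% + 1.11 × 9.45% = 12.1495%
α = realised − required = 9.5388% − 12.1495% = -2.61%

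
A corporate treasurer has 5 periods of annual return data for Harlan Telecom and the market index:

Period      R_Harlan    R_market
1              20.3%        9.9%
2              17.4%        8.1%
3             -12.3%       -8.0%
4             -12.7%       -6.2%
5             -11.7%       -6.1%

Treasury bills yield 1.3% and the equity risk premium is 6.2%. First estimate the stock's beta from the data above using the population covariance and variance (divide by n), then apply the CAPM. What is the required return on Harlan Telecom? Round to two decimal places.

Mean R_i = (20.3 + 17.4 − 12.3 − 12.7 − 11.7) / 5 = 0.2000%
Mean R_m = (9.9 + 8.1 − 8.0 − 6.2 − 6.1) / 5 = -0.4600%
Σ(R_i − R̄_i)(R_m − R̄_m) = 590.8800  ⇒  Cov = 590.8800 / 5 = 118.1760
Σ(R_m − R̄_m)² = 302.2120  ⇒  Var(R_m) = 302.2120 / 5 = 60.4424
β = Cov / Var(R_m) = 118.1760 / 60.4424 = 1.9552
E(R) = R_f + β × MRP = 1.3% + 1.9552 × 6.2% = 13.42%

13.42%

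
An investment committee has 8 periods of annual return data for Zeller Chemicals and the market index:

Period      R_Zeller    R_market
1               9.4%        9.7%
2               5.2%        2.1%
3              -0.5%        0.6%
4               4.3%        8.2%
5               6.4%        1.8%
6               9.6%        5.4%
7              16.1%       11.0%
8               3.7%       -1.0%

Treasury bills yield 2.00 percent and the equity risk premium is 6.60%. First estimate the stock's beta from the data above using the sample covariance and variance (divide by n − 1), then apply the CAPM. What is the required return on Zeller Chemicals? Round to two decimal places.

7.48%

Mean R_i = (9.4 + 5.2 − 0.5 + 4.3 + 6.4 + 9.6 + 16.1 + 3.7) / 8 = 6.7750%
Mean R_m = (9.7 + 2.1 + 0.6 + 8.2 + 1.8 + 5.4 + 11.0 − 1.0) / 8 = 4.7250%
Σ(R_i − R̄_i)(R_m − R̄_m) = 117.7250  ⇒  Cov = 117.7250 / 7 = 16.8179
Σ(R_m − R̄_m)² = 141.8950  ⇒  Var(R_m) = 141.8950 / 7 = 20.2707
β = Cov / Var(R_m) = 16.8179 / 20.2707 = 0.8297
E(R) = R_f + β × MRP = 2.00% + 0.8297 × 6.60% = 7.48%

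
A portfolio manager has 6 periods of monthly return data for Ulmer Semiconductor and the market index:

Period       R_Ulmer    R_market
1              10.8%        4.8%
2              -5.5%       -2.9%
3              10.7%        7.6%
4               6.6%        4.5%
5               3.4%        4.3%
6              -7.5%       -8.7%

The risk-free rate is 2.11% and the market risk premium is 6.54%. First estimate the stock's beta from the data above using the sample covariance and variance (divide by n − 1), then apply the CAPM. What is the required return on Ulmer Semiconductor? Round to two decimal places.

Mean R_i = (10.8 − 5.5 + 10.7 + 6.6 + 3.4 − 7.5) / 6 = 3.0833%
Mean R_m = (4.8 − 2.9 + 7.6 + 4.5 + 4.3 − 8.7) / 6 = 1.6000%
Σ(R_i − R̄_i)(R_m − R̄_m) = 229.0800  ⇒  Cov = 229.0800 / 5 = 45.8160
Σ(R_m − R̄_m)² = 188.2800  ⇒  Var(R_m) = 188.2800 / 5 = 37.6560
β = Cov / Var(R_m) = 45.8160 / 37.6560 = 1.2167
E(R) = R_f + β × MRP = 2.11% + 1.2167 × 6.54% = 10.07%

10.07%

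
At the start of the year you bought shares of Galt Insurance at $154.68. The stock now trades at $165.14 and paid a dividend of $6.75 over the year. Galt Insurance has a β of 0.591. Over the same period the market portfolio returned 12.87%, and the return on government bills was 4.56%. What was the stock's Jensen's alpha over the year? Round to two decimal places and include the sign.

Realised HPR = (P1 + D1 − P0) / P0 = (165.14 + 6.75 − 154.68) / 154.68 = 17.21 / 154.68 = 11.1262%
MRP = 12.87% − 4.56% = 8.31%
CAPM required = R_f + β·MRP = 4.56% + 0.591 × 8.31% = 9.47121%
α = realised − required = 11.1262% − 9.47121% = +1.65%

+1.65%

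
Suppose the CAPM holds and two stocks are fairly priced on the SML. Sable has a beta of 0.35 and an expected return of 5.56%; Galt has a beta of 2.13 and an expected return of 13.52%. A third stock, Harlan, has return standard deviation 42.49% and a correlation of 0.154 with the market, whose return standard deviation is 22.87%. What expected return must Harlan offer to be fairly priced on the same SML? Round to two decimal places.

5.27%

MRP = (13.52% − 5.56%) / (2.13 − 0.35) = 4.4719%
R_f = 5.56% − 0.35 × 4.4719% = 3.9948%
β_Harlan = ρ·σ_i/σ_m = 0.154 × 42.49 / 22.87 = 0.2861
E(R_Harlan) = R_f + β × MRP = 3.9948% + 0.2861 × 4.4719% = 5.27%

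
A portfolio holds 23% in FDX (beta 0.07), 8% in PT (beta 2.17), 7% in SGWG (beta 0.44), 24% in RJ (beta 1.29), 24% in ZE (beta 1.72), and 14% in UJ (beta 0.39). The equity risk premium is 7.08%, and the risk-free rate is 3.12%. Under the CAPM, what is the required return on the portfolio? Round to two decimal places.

10.18%

β_P = Σ w_i β_i = 0.23×0.07 + 0.08×2.17 + 0.07×0.44 + 0.24×1.29 + 0.24×1.72 + 0.14×0.39 = 0.9975
E(R_P) = R_f + β_P × MRP = 3.12% + 0.9975 × 7.08% = 10.18%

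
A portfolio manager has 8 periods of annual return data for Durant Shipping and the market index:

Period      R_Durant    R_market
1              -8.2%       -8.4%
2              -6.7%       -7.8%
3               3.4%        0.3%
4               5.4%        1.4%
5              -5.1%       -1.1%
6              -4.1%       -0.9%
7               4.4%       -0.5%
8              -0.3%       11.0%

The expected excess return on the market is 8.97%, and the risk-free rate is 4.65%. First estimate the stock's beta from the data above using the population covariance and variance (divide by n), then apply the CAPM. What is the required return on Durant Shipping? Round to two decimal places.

Mean R_i = (-8.2 − 6.7 + 3.4 + 5.4 − 5.1 − 4.1 + 4.4 − 0.3) / 8 = -1.4000%
Mean R_m = (-8.4 − 7.8 + 0.3 + 1.4 − 1.1 − 0.9 − 0.5 + 11.0) / 8 = -0.7500%
Σ(R_i − R̄_i)(R_m − R̄_m) = 125.1200  ⇒  Cov = 125.1200 / 8 = 15.6400
Σ(R_m − R̄_m)² = 252.2200  ⇒  Var(R_m) = 252.2200 / 8 = 31.5275
β = Cov / Var(R_m) = 15.6400 / 31.5275 = 0.4961
E(R) = R_f + β × MRP = 4.65% + 0.4961 × 8.97% = 9.10%

9.10%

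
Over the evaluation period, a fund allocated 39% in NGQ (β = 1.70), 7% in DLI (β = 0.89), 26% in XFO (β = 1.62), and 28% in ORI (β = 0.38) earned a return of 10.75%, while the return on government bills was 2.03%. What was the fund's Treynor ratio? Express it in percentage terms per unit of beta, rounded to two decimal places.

β_P = 0.39×1.70 + 0.07×0.89 + 0.26×1.62 + 0.28×0.38 = 1.2529
Treynor = (R_P − R_f) / β_P = (10.75% − 2.03%) / 1.2529 = 8.72% / 1.2529 = 6.96%

6.96%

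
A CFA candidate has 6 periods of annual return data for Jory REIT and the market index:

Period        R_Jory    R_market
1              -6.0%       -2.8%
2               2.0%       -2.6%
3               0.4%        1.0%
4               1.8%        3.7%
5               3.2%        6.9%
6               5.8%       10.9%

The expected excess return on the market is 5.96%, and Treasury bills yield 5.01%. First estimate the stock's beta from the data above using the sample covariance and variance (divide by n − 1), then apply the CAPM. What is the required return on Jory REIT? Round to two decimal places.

8.39%

Mean R_i = (-6.0 + 2.0 + 0.4 + 1.8 + 3.2 + 5.8) / 6 = 1.2000%
Mean R_m = (-2.8 − 2.6 + 1.0 + 3.7 + 6.9 + 10.9) / 6 = 2.8500%
Σ(R_i − R̄_i)(R_m − R̄_m) = 83.4400  ⇒  Cov = 83.4400 / 5 = 16.6880
Σ(R_m − R̄_m)² = 146.9750  ⇒  Var(R_m) = 146.9750 / 5 = 29.3950
β = Cov / Var(R_m) = 16.6880 / 29.3950 = 0.5677
E(R) = R_f + β × MRP = 5.01% + 0.5677 × 5.96% = 8.39%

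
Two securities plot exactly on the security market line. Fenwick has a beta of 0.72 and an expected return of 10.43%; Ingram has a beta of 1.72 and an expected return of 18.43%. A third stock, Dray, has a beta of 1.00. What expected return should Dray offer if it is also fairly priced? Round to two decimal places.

12.67%

MRP (SML slope) = (18.43% − 10.43%) / (1.72 − 0.72) = 8.00% / 1.00 = 8.0000%
R_f (intercept) = 10.43% − 0.72 × 8.0000% = 4.6700%
E(R_Dray) = R_f + β × MRP = 4.6700% + 1.00 × 8.0000% = 12.67%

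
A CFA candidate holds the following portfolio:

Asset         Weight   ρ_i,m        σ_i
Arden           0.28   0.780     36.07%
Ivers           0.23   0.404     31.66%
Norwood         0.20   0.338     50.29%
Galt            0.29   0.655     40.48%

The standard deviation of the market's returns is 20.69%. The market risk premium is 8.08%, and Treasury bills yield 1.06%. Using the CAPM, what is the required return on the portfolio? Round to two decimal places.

β_Arden = 0.780 × 36.07% / 20.69% = 1.3598
β_Ivers = 0.404 × 31.66% / 20.69% = 0.6182
β_Norwood = 0.338 × 50.29% / 20.69% = 0.8216
β_Galt = 0.655 × 40.48% / 20.69% = 1.2815
β_P = Σ w_i β_i = 0.28×1.3598 + 0.23×0.6182 + 0.20×0.8216 + 0.29×1.2815 = 1.0589
E(R_P) = R_f + β_P × MRP = 1.06% + 1.0589 × 8.08% = 9.62%

9.62%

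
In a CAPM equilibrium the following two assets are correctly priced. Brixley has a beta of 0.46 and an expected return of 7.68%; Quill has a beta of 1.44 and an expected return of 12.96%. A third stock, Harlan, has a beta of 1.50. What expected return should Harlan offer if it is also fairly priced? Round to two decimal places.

MRP (SML slope) = (12.96% − 7.68%) / (1.44 − 0.46) = 5.28% / 0.98 = 5.3878%
R_f (intercept) = 7.68% − 0.46 × 5.3878% = 5.2016%
E(R_Harlan) = R_f + β × MRP = 5.2016% + 1.50 × 5.3878% = 13.28%

13.28%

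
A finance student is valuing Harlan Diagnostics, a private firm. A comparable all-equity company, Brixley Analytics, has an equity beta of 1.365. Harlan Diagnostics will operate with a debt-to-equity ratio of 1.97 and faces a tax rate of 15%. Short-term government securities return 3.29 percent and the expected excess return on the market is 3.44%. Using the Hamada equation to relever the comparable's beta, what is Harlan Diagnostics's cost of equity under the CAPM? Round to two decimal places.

15.85%

β_L = β_U × [1 + (1 − t)(D/E)] = 1.365 × [1 + (1 − 0.15) × 1.97]
    = 1.365 × [1 + 0.85 × 1.97] = 1.365 × 2.6745 = 3.6507
E(R) = R_f + β_L × MRP = 3.29% + 3.6507 × 3.44% = 15.85%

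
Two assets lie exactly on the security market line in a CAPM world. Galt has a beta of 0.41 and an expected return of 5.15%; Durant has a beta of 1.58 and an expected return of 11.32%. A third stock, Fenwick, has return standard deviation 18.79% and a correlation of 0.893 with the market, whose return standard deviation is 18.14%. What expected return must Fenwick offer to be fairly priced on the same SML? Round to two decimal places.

MRP = (11.32% − 5.15%) / (1.58 − 0.41) = 5.2735%
R_f = 5.15% − 0.41 × 5.2735% = 2.9879%
β_Fenwick = ρ·σ_i/σ_m = 0.893 × 18.79 / 18.14 = 0.9250
E(R_Fenwick) = R_f + β × MRP = 2.9879% + 0.9250 × 5.2735% = 7.87%

7.87%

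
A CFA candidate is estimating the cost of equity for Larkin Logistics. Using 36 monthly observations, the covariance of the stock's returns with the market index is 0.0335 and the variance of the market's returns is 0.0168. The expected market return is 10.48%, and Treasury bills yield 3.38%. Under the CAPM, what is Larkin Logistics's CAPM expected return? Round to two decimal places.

17.54%

β = Cov(R_i, R_m) / Var(R_m) = 0.0335 / 0.0168 = 1.9940
MRP = 10.48% − 3.38% = 7.10%
E(R) = R_f + β × MRP = 3.38% + 1.9940 × 7.10% = 17.54%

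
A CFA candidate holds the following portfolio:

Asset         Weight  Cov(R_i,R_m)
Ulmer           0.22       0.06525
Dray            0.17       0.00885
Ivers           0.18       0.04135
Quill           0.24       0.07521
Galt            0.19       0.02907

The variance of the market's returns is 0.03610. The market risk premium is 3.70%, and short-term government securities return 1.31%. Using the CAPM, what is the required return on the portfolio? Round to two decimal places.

6.11%

β_Ulmer = 0.06525 / 0.03610 = 1.8075
β_Dray = 0.00885 / 0.03610 = 0.2452
β_Ivers = 0.04135 / 0.03610 = 1.1454
β_Quill = 0.07521 / 0.03610 = 2.0834
β_Galt = 0.02907 / 0.03610 = 0.8053
β_P = Σ w_i β_i = 0.22×1.8075 + 0.17×0.2452 + 0.18×1.1454 + 0.24×2.0834 + 0.19×0.8053 = 1.2985
E(R_P) = R_f + β_P × MRP = 1.31% + 1.2985 × 3.70% = 6.11%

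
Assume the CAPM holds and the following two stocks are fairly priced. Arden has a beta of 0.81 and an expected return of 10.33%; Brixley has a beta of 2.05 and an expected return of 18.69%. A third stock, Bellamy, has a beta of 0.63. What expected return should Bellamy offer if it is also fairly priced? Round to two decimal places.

MRP (SML slope) = (18.69% − 10.33%) / (2.05 − 0.81) = 8.36% / 1.24 = 6.7419%
R_f (intercept) = 10.33% − 0.81 × 6.7419% = 4.8691%
E(R_Bellamy) = R_f + β × MRP = 4.8691% + 0.63 × 6.7419% = 9.12%

9.12%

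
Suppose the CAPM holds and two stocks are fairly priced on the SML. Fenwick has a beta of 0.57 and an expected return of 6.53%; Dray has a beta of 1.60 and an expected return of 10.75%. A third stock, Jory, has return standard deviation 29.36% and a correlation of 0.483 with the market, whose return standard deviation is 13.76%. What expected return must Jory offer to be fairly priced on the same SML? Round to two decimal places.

MRP = (10.75% − 6.53%) / (1.60 − 0.57) = 4.0971%
R_f = 6.53% − 0.57 × 4.0971% = 4.1947%
β_Jory = ρ·σ_i/σ_m = 0.483 × 29.36 / 13.76 = 1.0306
E(R_Jory) = R_f + β × MRP = 4.1947% + 1.0306 × 4.0971% = 8.42%

8.42%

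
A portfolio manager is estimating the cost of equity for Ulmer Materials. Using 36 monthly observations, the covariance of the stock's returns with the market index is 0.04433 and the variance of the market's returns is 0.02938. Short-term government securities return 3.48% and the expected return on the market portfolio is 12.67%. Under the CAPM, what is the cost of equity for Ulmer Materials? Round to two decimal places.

17.35%

β = Cov(R_i, R_m) / Var(R_m) = 0.04433 / 0.02938 = 1.5088
MRP = 12.67% − 3.48% = 9.19%
E(R) = R_f + β × MRP = 3.48% + 1.5088 × 9.19% = 17.35%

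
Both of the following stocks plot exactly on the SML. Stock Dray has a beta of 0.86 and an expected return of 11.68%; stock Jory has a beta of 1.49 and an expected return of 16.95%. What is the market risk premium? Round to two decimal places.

Both satisfy E(R) = R_f + β·MRP, so the slope of the SML is
MRP = (16.95% − 11.68%) / (1.49 − 0.86) = 5.27% / 0.63 = 8.3651%

8.37%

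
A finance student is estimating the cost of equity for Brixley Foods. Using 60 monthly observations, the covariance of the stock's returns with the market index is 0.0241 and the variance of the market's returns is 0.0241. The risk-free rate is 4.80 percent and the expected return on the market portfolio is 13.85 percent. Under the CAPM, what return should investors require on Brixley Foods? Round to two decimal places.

β = Cov(R_i, R_m) / Var(R_m) = 0.0241 / 0.0241 = 1.0000
MRP = 13.85% − 4.80% = 9.05%
E(R) = R_f + β × MRP = 4.80% + 1.0000 × 9.05% = 13.85%

13.85%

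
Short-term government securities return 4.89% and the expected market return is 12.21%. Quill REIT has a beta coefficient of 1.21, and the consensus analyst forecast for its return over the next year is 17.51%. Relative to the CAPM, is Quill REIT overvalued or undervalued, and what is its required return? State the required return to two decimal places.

Undervalued; required return 13.75%

MRP = 12.21% − 4.89% = 7.32%
Required return = R_f + β·MRP = 4.89% + 1.21 × 7.32% = 13.75%
Forecast 17.51% > required 13.75% → the stock plots above the SML → undervalued.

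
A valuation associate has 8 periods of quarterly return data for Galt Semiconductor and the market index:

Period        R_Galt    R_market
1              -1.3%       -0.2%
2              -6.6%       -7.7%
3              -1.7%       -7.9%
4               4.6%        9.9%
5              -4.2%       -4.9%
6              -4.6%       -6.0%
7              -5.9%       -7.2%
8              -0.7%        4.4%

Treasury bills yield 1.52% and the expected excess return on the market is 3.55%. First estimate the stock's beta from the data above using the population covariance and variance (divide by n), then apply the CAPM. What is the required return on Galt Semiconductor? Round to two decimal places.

Mean R_i = (-1.3 − 6.6 − 1.7 + 4.6 − 4.2 − 4.6 − 5.9 − 0.7) / 8 = -2.5500%
Mean R_m = (-0.2 − 7.7 − 7.9 + 9.9 − 4.9 − 6.0 − 7.2 + 4.4) / 8 = -2.4500%
Σ(R_i − R̄_i)(R_m − R̄_m) = 147.6500  ⇒  Cov = 147.6500 / 8 = 18.4563
Σ(R_m − R̄_m)² = 302.9400  ⇒  Var(R_m) = 302.9400 / 8 = 37.8675
β = Cov / Var(R_m) = 18.4563 / 37.8675 = 0.4874
E(R) = R_f + β × MRP = 1.52% + 0.4874 × 3.55% = 3.25%

3.25%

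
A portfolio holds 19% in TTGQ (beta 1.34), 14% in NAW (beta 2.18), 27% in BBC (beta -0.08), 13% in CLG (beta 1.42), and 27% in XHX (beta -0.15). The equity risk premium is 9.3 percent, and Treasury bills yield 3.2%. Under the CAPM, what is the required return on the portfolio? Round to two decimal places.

9.55%

β_P = Σ w_i β_i = 0.19×1.34 + 0.14×2.18 + 0.27×-0.08 + 0.13×1.42 + 0.27×-0.15 = 0.6823
E(R_P) = R_f + β_P × MRP = 3.2% + 0.6823 × 9.3% = 9.55%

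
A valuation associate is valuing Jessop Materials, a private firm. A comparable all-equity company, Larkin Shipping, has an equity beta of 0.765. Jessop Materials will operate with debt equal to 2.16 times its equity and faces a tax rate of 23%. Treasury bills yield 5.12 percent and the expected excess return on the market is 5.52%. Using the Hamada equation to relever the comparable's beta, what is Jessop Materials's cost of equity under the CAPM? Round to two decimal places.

16.37%

β_L = β_U × [1 + (1 − t)(D/E)] = 0.765 × [1 + (1 − 0.23) × 2.16]
    = 0.765 × [1 + 0.77 × 2.16] = 0.765 × 2.6632 = 2.0373
E(R) = R_f + β_L × MRP = 5.12% + 2.0373 × 5.52% = 16.37%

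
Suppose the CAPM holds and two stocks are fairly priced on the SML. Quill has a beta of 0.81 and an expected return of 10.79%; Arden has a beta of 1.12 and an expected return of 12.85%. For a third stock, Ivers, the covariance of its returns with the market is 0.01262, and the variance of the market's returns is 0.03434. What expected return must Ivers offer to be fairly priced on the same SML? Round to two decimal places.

7.85%

MRP = (12.85% − 10.79%) / (1.12 − 0.81) = 6.6452%
R_f = 10.79% − 0.81 × 6.6452% = 5.4074%
β_Ivers = Cov / Var(R_m) = 0.01262 / 0.03434 = 0.3675
E(R_Ivers) = R_f + β × MRP = 5.4074% + 0.3675 × 6.6452% = 7.85%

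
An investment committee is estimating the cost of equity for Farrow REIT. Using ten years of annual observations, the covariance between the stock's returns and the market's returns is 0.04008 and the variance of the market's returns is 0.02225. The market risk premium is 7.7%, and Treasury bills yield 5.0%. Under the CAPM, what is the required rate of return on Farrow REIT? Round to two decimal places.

18.87%

β = Cov(R_i, R_m) / Var(R_m) = 0.04008 / 0.02225 = 1.8013
E(R) = R_f + β × MRP = 5.0% + 1.8013 × 7.7% = 18.87%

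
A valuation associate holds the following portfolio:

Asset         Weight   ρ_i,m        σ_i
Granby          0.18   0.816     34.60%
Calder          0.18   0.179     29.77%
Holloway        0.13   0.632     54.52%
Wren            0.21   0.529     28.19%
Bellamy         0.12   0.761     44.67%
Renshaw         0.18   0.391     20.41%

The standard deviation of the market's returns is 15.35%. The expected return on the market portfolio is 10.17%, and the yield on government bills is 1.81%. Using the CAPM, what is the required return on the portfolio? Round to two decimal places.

12.25%

β_Granby = 0.816 × 34.60% / 15.35% = 1.8393
β_Calder = 0.179 × 29.77% / 15.35% = 0.3472
β_Holloway = 0.632 × 54.52% / 15.35% = 2.2447
β_Wren = 0.529 × 28.19% / 15.35% = 0.9715
β_Bellamy = 0.761 × 44.67% / 15.35% = 2.2146
β_Renshaw = 0.391 × 20.41% / 15.35% = 0.5199
β_P = Σ w_i β_i = 0.18×1.8393 + 0.18×0.3472 + 0.13×2.2447 + 0.21×0.9715 + 0.12×2.2146 + 0.18×0.5199 = 1.2487
MRP = 10.17% − 1.81% = 8.36%
E(R_P) = R_f + β_P × MRP = 1.81% + 1.2487 × 8.36% = 12.25%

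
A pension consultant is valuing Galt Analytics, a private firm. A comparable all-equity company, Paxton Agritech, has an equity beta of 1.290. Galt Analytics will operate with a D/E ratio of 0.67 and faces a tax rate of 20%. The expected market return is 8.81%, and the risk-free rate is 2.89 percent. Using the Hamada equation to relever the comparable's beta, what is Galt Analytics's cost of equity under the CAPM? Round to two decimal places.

14.62%

β_L = β_U × [1 + (1 − t)(D/E)] = 1.290 × [1 + (1 − 0.20) × 0.67]
    = 1.290 × [1 + 0.80 × 0.67] = 1.290 × 1.5360 = 1.9814
MRP = 8.81% − 2.89% = 5.92%
E(R) = R_f + β_L × MRP = 2.89% + 1.9814 × 5.92% = 14.62%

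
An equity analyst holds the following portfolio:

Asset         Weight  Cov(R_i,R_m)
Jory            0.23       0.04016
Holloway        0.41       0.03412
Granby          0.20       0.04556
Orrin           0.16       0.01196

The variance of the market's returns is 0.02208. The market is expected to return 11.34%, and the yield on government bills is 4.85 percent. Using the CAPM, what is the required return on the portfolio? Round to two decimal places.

14.92%

β_Jory = 0.04016 / 0.02208 = 1.8188
β_Holloway = 0.03412 / 0.02208 = 1.5453
β_Granby = 0.04556 / 0.02208 = 2.0634
β_Orrin = 0.01196 / 0.02208 = 0.5417
β_P = Σ w_i β_i = 0.23×1.8188 + 0.41×1.5453 + 0.20×2.0634 + 0.16×0.5417 = 1.5512
MRP = 11.34% − 4.85% = 6.49%
E(R_P) = R_f + β_P × MRP = 4.85% + 1.5512 × 6.49% = 14.92%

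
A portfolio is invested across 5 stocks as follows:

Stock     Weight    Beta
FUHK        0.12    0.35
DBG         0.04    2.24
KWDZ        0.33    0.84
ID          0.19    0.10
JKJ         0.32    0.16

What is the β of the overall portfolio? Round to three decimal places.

0.479

β_P = Σ w_i β_i = 0.12×0.35 + 0.04×2.24 + 0.33×0.84 + 0.19×0.10 + 0.32×0.16 = 0.4790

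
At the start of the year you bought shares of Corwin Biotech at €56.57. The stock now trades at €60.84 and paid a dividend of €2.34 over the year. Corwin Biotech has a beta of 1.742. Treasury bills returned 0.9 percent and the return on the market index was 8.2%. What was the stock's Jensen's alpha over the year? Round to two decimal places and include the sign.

Realised HPR = (P1 + D1 − P0) / P0 = (60.84 + 2.34 − 56.57) / 56.57 = 6.61 / 56.57 = 11.6846%
MRP = 8.2% − 0.9% = 7.30%
CAPM required = R_f + β·MRP = 0.9% + 1.742 × 7.3% = 13.6166%
α = realised − required = 11.6846% − 13.6166% = -1.93%

-1.93%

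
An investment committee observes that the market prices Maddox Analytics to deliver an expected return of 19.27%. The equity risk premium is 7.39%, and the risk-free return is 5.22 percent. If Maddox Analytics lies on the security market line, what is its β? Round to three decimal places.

β = (E(R) − R_f) / MRP = (19.27% − 5.22%) / 7.39% = 14.05% / 7.39% = 1.901

1.901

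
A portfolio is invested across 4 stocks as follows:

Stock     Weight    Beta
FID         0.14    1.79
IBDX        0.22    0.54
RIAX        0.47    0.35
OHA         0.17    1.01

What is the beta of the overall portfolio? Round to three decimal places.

β_P = Σ w_i β_i = 0.14×1.79 + 0.22×0.54 + 0.47×0.35 + 0.17×1.01 = 0.7056

0.706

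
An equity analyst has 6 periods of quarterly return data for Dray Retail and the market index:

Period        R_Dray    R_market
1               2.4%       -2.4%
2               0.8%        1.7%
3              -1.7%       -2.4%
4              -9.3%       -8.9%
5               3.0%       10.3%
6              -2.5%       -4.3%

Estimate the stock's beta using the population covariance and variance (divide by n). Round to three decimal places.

Mean R_i = (2.4 + 0.8 − 1.7 − 9.3 + 3.0 − 2.5) / 6 = -1.2167%
Mean R_m = (-2.4 + 1.7 − 2.4 − 8.9 + 10.3 − 4.3) / 6 = -1.0000%
Σ(R_i − R̄_i)(R_m − R̄_m) = 116.8000  ⇒  Cov = 116.8000 / 6 = 19.4667
Σ(R_m − R̄_m)² = 212.2000  ⇒  Var(R_m) = 212.2000 / 6 = 35.3667
β = Cov / Var(R_m) = 19.4667 / 35.3667 = 0.5504

0.550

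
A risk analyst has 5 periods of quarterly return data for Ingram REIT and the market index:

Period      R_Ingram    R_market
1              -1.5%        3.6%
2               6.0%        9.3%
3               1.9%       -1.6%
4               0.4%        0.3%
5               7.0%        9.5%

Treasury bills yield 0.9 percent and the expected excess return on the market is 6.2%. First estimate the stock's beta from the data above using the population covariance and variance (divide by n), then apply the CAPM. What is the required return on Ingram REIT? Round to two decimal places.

Mean R_i = (-1.5 + 6.0 + 1.9 + 0.4 + 7.0) / 5 = 2.7600%
Mean R_m = (3.6 + 9.3 − 1.6 + 0.3 + 9.5) / 5 = 4.2200%
Σ(R_i − R̄_i)(R_m − R̄_m) = 55.7440  ⇒  Cov = 55.7440 / 5 = 11.1488
Σ(R_m − R̄_m)² = 103.3080  ⇒  Var(R_m) = 103.3080 / 5 = 20.6616
β = Cov / Var(R_m) = 11.1488 / 20.6616 = 0.5396
E(R) = R_f + β × MRP = 0.9% + 0.5396 × 6.2% = 4.25%

4.25%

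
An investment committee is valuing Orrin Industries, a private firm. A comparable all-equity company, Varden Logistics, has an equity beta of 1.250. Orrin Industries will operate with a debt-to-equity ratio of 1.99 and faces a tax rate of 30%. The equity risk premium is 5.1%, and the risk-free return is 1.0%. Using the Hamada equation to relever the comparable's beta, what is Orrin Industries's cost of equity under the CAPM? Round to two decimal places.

β_L = β_U × [1 + (1 − t)(D/E)] = 1.250 × [1 + (1 − 0.30) × 1.99]
    = 1.250 × [1 + 0.70 × 1.99] = 1.250 × 2.3930 = 2.9913
E(R) = R_f + β_L × MRP = 1.0% + 2.9913 × 5.1% = 16.26%

16.26%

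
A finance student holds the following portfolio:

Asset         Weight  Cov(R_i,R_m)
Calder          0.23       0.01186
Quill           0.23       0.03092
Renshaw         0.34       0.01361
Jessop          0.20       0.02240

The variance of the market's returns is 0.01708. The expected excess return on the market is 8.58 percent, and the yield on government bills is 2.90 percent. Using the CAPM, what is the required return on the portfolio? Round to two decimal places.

β_Calder = 0.01186 / 0.01708 = 0.6944
β_Quill = 0.03092 / 0.01708 = 1.8103
β_Renshaw = 0.01361 / 0.01708 = 0.7968
β_Jessop = 0.02240 / 0.01708 = 1.3115
β_P = Σ w_i β_i = 0.23×0.6944 + 0.23×1.8103 + 0.34×0.7968 + 0.20×1.3115 = 1.1093
E(R_P) = R_f + β_P × MRP = 2.90% + 1.1093 × 8.58% = 12.42%

12.42%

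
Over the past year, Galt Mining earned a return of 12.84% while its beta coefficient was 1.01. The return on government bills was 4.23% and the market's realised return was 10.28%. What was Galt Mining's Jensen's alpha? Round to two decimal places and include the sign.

+2.50%

Market excess return = 10.28% − 4.23% = 6.05%
CAPM benchmark = R_f + β(R_m − R_f) = 4.23% + 1.01 × 6.05% = 10.3405%
α = actual − benchmark = 12.84% − 10.3405% = +2.50%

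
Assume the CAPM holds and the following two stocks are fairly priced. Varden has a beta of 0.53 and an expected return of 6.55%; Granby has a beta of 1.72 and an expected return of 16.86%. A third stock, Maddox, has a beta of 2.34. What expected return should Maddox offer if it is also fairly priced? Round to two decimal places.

22.23%

MRP (SML slope) = (16.86% − 6.55%) / (1.72 − 0.53) = 10.31% / 1.19 = 8.6639%
R_f (intercept) = 6.55% − 0.53 × 8.6639% = 1.9581%
E(R_Maddox) = R_f + β × MRP = 1.9581% + 2.34 × 8.6639% = 22.23%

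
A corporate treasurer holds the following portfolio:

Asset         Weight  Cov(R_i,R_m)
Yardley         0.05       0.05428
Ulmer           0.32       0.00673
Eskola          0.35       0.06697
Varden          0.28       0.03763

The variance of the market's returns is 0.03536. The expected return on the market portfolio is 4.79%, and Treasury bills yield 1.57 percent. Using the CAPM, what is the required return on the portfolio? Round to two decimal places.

β_Yardley = 0.05428 / 0.03536 = 1.5351
β_Ulmer = 0.00673 / 0.03536 = 0.1903
β_Eskola = 0.06697 / 0.03536 = 1.8939
β_Varden = 0.03763 / 0.03536 = 1.0642
β_P = Σ w_i β_i = 0.05×1.5351 + 0.32×0.1903 + 0.35×1.8939 + 0.28×1.0642 = 1.0985
MRP = 4.79% − 1.57% = 3.22%
E(R_P) = R_f + β_P × MRP = 1.57% + 1.0985 × 3.22% = 5.11%

5.11%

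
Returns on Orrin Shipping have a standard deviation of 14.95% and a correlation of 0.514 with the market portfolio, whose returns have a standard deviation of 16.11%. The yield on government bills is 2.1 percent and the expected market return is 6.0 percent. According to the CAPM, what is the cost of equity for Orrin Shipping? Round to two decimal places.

β = ρ × σ_i / σ_m = 0.514 × 14.95% / 16.11% = 0.4770
MRP = 6.0% − 2.1% = 3.90%
E(R) = 2.1% + 0.4770 × 3.9% = 3.96%

3.96%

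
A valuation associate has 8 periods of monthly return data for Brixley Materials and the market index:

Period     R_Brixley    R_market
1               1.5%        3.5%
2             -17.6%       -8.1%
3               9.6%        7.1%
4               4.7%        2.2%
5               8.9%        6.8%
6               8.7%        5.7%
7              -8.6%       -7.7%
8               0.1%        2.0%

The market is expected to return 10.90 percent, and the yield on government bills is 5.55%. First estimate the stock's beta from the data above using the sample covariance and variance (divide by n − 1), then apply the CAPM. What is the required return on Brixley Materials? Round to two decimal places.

13.67%

Mean R_i = (1.5 − 17.6 + 9.6 + 4.7 + 8.9 + 8.7 − 8.6 + 0.1) / 8 = 0.9125%
Mean R_m = (3.5 − 8.1 + 7.1 + 2.2 + 6.8 + 5.7 − 7.7 + 2.0) / 8 = 1.4375%
Σ(R_i − R̄_i)(R_m − R̄_m) = 392.3463  ⇒  Cov = 392.3463 / 7 = 56.0495
Σ(R_m − R̄_m)² = 258.5988  ⇒  Var(R_m) = 258.5988 / 7 = 36.9427
β = Cov / Var(R_m) = 56.0495 / 36.9427 = 1.5172
MRP = 10.90% − 5.55% = 5.35%
E(R) = R_f + β × MRP = 5.55% + 1.5172 × 5.35% = 13.67%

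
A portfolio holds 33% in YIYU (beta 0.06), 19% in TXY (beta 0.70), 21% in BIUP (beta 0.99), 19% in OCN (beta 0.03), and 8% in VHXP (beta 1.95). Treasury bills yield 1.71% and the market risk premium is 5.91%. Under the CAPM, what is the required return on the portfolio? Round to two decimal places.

4.80%

β_P = Σ w_i β_i = 0.33×0.06 + 0.19×0.70 + 0.21×0.99 + 0.19×0.03 + 0.08×1.95 = 0.5224
E(R_P) = R_f + β_P × MRP = 1.71% + 0.5224 × 5.91% = 4.80%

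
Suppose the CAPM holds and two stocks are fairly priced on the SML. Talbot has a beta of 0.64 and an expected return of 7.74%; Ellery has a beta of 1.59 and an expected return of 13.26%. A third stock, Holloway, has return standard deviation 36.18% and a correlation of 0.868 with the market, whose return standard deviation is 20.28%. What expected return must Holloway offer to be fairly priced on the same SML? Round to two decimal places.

13.02%

MRP = (13.26% − 7.74%) / (1.59 − 0.64) = 5.8105%
R_f = 7.74% − 0.64 × 5.8105% = 4.0213%
β_Holloway = ρ·σ_i/σ_m = 0.868 × 36.18 / 20.28 = 1.5485
E(R_Holloway) = R_f + β × MRP = 4.0213% + 1.5485 × 5.8105% = 13.02%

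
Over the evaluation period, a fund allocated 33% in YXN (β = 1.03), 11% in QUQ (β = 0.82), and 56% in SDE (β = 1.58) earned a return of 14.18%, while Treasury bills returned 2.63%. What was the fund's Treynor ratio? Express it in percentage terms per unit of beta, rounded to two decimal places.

8.78%

β_P = 0.33×1.03 + 0.11×0.82 + 0.56×1.58 = 1.3149
Treynor = (R_P − R_f) / β_P = (14.18% − 2.63%) / 1.3149 = 11.55% / 1.3149 = 8.78%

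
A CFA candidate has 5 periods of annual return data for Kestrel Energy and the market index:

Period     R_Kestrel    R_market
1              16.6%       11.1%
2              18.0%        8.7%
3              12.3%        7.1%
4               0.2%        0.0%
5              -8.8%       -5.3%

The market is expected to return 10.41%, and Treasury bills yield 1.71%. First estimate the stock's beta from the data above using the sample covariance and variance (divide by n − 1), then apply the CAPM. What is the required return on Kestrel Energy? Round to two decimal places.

16.33%

Mean R_i = (16.6 + 18.0 + 12.3 + 0.2 − 8.8) / 5 = 7.6600%
Mean R_m = (11.1 + 8.7 + 7.1 + 0.0 − 5.3) / 5 = 4.3200%
Σ(R_i − R̄_i)(R_m − R̄_m) = 309.3740  ⇒  Cov = 309.3740 / 4 = 77.3435
Σ(R_m − R̄_m)² = 184.0880  ⇒  Var(R_m) = 184.0880 / 4 = 46.0220
β = Cov / Var(R_m) = 77.3435 / 46.0220 = 1.6806
MRP = 10.41% − 1.71% = 8.70%
E(R) = R_f + β × MRP = 1.71% + 1.6806 × 8.70% = 16.33%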